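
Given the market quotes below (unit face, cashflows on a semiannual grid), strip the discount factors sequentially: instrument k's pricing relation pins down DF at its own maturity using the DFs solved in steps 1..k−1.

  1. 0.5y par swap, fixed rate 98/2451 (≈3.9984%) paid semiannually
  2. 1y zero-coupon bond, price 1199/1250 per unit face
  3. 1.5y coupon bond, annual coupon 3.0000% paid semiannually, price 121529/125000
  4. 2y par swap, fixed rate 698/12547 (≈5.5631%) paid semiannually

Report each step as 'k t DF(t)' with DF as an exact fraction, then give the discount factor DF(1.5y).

1 1/2 2451/2500
2 1 1199/1250
3 3/2 2323/2500
4 2 8953/10000
DF(1.5y) = 2323/2500 ≈ 0.929200

step 1 [0.5y] swap r/2=49/2451: DF=(1 − 49/2451·(0))/(1+49/2451) = 2451/2500 ≈ 0.980400
step 2 [1y] zero: DF = P = 1199/1250 ≈ 0.959200
step 3 [1.5y] bond c/2=3/200: DF=(121529/125000 − 3/200·(0.980400+0.959200))/(1+3/200) = 2323/2500 ≈ 0.929200
step 4 [2y] swap r/2=349/12547: DF=(1 − 349/12547·(0.980400+0.959200+0.929200))/(1+349/12547) = 8953/10000 ≈ 0.895300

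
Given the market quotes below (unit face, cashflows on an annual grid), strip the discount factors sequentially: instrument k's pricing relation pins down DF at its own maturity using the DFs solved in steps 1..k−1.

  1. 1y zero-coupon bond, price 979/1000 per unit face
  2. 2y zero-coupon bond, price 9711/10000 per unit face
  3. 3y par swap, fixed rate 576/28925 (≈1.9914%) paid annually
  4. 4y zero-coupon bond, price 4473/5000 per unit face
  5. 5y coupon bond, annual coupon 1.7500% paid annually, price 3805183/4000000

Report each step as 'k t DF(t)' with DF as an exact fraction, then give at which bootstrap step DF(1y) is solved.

step 1 [1y] zero: DF = P = 979/1000 ≈ 0.979000
step 2 [2y] zero: DF = P = 9711/10000 ≈ 0.971100
step 3 [3y] swap r/1=576/28925: DF=(1 − 576/28925·(0.979000+0.971100))/(1+576/28925) = 589/625 ≈ 0.942400
step 4 [4y] zero: DF = P = 4473/5000 ≈ 0.894600
step 5 [5y] bond c/1=7/400: DF=(3805183/4000000 − 7/400·(0.979000+0.971100+0.942400+0.894600))/(1+7/400) = 4349/5000 ≈ 0.869800

1 1 979/1000
2 2 9711/10000
3 3 589/625
4 4 4473/5000
5 5 4349/5000
DF(1y) is solved at step 1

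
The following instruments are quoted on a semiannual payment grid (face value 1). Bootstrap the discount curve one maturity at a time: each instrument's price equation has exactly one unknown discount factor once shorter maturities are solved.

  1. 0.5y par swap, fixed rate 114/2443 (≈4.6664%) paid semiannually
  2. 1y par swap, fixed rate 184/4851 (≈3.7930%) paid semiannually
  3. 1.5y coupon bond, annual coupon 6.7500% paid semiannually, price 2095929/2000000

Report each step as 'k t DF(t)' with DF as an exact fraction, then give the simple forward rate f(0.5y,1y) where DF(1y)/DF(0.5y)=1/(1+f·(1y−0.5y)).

step 1 [0.5y] swap r/2=57/2443: DF=(1 − 57/2443·(0))/(1+57/2443) = 2443/2500 ≈ 0.977200
step 2 [1y] swap r/2=92/4851: DF=(1 − 92/4851·(0.977200))/(1+92/4851) = 602/625 ≈ 0.963200
step 3 [1.5y] bond c/2=27/800: DF=(2095929/2000000 − 27/800·(0.977200+0.963200))/(1+27/800) = 594/625 ≈ 0.950400

1 1/2 2443/2500
2 1 602/625
3 3/2 594/625
f(0.5y,1y) = ((2443/2500)/(602/625) − 1)/(1/2) = 5/172 ≈ 2.9070%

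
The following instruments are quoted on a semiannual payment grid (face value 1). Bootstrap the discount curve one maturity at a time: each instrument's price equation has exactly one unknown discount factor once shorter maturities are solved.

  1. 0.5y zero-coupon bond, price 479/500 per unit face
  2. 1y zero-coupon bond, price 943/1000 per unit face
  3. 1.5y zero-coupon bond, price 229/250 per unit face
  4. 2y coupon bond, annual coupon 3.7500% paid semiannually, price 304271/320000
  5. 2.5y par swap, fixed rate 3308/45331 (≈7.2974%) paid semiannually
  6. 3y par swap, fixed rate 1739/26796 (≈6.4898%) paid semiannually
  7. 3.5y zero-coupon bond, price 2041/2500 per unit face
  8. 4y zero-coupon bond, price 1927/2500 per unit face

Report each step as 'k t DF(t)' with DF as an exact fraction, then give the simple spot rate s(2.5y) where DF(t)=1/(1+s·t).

1 1/2 479/500
2 1 943/1000
3 3/2 229/250
4 2 1763/2000
5 5/2 4173/5000
6 3 8261/10000
7 7/2 2041/2500
8 4 1927/2500
s(2.5y) = (1/(4173/5000) − 1)/(5/2) = 1654/20865 ≈ 7.9272%

step 1 [0.5y] zero: DF = P = 479/500 ≈ 0.958000
step 2 [1y] zero: DF = P = 943/1000 ≈ 0.943000
step 3 [1.5y] zero: DF = P = 229/250 ≈ 0.916000
step 4 [2y] bond c/2=3/160: DF=(304271/320000 − 3/160·(0.958000+0.943000+0.916000))/(1+3/160) = 1763/2000 ≈ 0.881500
step 5 [2.5y] swap r/2=1654/45331: DF=(1 − 1654/45331·(0.958000+0.943000+0.916000+0.881500))/(1+1654/45331) = 4173/5000 ≈ 0.834600
step 6 [3y] swap r/2=1739/53592: DF=(1 − 1739/53592·(0.958000+0.943000+0.916000+0.881500+0.834600))/(1+1739/53592) = 8261/10000 ≈ 0.826100
step 7 [3.5y] zero: DF = P = 2041/2500 ≈ 0.816400
step 8 [4y] zero: DF = P = 1927/2500 ≈ 0.770800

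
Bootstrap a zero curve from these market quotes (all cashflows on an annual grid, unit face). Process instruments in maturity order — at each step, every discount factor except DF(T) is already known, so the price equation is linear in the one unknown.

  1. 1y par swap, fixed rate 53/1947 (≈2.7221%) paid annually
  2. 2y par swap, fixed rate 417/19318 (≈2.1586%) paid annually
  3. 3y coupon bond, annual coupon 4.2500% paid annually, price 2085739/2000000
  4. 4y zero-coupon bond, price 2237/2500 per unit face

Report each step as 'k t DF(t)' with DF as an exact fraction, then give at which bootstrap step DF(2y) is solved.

1 1 1947/2000
2 2 9583/10000
3 3 576/625
4 4 2237/2500
DF(2y) is solved at step 2

step 1 [1y] swap r/1=53/1947: DF=(1 − 53/1947·(0))/(1+53/1947) = 1947/2000 ≈ 0.973500
step 2 [2y] swap r/1=417/19318: DF=(1 − 417/19318·(0.973500))/(1+417/19318) = 9583/10000 ≈ 0.958300
step 3 [3y] bond c/1=17/400: DF=(2085739/2000000 − 17/400·(0.973500+0.958300))/(1+17/400) = 576/625 ≈ 0.921600
step 4 [4y] zero: DF = P = 2237/2500 ≈ 0.894800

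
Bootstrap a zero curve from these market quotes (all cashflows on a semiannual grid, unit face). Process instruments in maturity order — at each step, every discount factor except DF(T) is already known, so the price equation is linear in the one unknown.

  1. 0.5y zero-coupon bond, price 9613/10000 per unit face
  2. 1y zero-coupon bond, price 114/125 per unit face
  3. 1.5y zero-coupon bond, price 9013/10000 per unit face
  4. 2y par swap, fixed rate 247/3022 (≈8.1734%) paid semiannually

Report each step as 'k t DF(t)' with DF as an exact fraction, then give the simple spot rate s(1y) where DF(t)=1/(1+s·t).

step 1 [0.5y] zero: DF = P = 9613/10000 ≈ 0.961300
step 2 [1y] zero: DF = P = 114/125 ≈ 0.912000
step 3 [1.5y] zero: DF = P = 9013/10000 ≈ 0.901300
step 4 [2y] swap r/2=247/6044: DF=(1 − 247/6044·(0.961300+0.912000+0.901300))/(1+247/6044) = 4259/5000 ≈ 0.851800

1 1/2 9613/10000
2 1 114/125
3 3/2 9013/10000
4 2 4259/5000
s(1y) = (1/(114/125) − 1)/(1) = 11/114 ≈ 9.6491%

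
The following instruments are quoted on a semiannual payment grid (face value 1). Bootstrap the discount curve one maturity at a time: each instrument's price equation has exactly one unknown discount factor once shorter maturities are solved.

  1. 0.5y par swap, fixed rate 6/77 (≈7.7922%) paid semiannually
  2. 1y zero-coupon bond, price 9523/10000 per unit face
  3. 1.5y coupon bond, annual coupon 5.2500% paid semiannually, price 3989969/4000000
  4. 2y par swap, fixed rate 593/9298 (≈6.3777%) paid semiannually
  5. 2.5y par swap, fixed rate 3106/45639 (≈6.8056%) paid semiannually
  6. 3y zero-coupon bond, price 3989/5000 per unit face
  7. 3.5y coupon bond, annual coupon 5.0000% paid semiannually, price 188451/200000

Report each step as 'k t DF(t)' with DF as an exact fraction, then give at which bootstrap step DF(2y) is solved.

1 1/2 77/80
2 1 9523/10000
3 3/2 923/1000
4 2 4407/5000
5 5/2 8447/10000
6 3 3989/5000
7 7/2 1577/2000
DF(2y) is solved at step 4

step 1 [0.5y] swap r/2=3/77: DF=(1 − 3/77·(0))/(1+3/77) = 77/80 ≈ 0.962500
step 2 [1y] zero: DF = P = 9523/10000 ≈ 0.952300
step 3 [1.5y] bond c/2=21/800: DF=(3989969/4000000 − 21/800·(0.962500+0.952300))/(1+21/800) = 923/1000 ≈ 0.923000
step 4 [2y] swap r/2=593/18596: DF=(1 − 593/18596·(0.962500+0.952300+0.923000))/(1+593/18596) = 4407/5000 ≈ 0.881400
step 5 [2.5y] swap r/2=1553/45639: DF=(1 − 1553/45639·(0.962500+0.952300+0.923000+0.881400))/(1+1553/45639) = 8447/10000 ≈ 0.844700
step 6 [3y] zero: DF = P = 3989/5000 ≈ 0.797800
step 7 [3.5y] bond c/2=1/40: DF=(188451/200000 − 1/40·(0.962500+0.952300+0.923000+0.881400+0.844700+0.797800))/(1+1/40) = 1577/2000 ≈ 0.788500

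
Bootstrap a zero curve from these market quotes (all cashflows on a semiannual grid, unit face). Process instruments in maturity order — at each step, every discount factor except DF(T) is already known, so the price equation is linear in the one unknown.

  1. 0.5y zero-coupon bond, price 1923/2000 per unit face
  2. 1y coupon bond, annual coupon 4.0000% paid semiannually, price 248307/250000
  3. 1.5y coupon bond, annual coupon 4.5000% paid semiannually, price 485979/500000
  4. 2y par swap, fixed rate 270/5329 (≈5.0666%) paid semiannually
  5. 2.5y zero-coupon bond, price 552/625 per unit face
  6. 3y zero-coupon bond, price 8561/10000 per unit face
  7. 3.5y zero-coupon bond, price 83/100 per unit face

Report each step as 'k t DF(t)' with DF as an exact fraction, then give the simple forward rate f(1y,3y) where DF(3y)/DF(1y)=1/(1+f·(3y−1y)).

1 1/2 1923/2000
2 1 9549/10000
3 3/2 2271/2500
4 2 1811/2000
5 5/2 552/625
6 3 8561/10000
7 7/2 83/100
f(1y,3y) = ((9549/10000)/(8561/10000) − 1)/(2) = 494/8561 ≈ 5.7704%

step 1 [0.5y] zero: DF = P = 1923/2000 ≈ 0.961500
step 2 [1y] bond c/2=1/50: DF=(248307/250000 − 1/50·(0.961500))/(1+1/50) = 9549/10000 ≈ 0.954900
step 3 [1.5y] bond c/2=9/400: DF=(485979/500000 − 9/400·(0.961500+0.954900))/(1+9/400) = 2271/2500 ≈ 0.908400
step 4 [2y] swap r/2=135/5329: DF=(1 − 135/5329·(0.961500+0.954900+0.908400))/(1+135/5329) = 1811/2000 ≈ 0.905500
step 5 [2.5y] zero: DF = P = 552/625 ≈ 0.883200
step 6 [3y] zero: DF = P = 8561/10000 ≈ 0.856100
step 7 [3.5y] zero: DF = P = 83/100 ≈ 0.830000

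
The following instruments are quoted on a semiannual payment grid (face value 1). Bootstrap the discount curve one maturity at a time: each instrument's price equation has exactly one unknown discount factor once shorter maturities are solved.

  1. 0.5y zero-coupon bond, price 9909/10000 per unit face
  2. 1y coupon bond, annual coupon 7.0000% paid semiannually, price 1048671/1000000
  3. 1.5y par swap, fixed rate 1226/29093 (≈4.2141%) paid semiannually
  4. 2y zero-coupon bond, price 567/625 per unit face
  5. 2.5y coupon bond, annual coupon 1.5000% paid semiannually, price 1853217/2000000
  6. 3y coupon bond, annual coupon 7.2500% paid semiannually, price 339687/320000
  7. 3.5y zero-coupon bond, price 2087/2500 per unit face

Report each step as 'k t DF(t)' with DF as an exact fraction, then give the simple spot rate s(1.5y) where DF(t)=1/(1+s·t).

1 1/2 9909/10000
2 1 9797/10000
3 3/2 9387/10000
4 2 567/625
5 5/2 8913/10000
6 3 8597/10000
7 7/2 2087/2500
s(1.5y) = (1/(9387/10000) − 1)/(3/2) = 1226/28161 ≈ 4.3535%

step 1 [0.5y] zero: DF = P = 9909/10000 ≈ 0.990900
step 2 [1y] bond c/2=7/200: DF=(1048671/1000000 − 7/200·(0.990900))/(1+7/200) = 9797/10000 ≈ 0.979700
step 3 [1.5y] swap r/2=613/29093: DF=(1 − 613/29093·(0.990900+0.979700))/(1+613/29093) = 9387/10000 ≈ 0.938700
step 4 [2y] zero: DF = P = 567/625 ≈ 0.907200
step 5 [2.5y] bond c/2=3/400: DF=(1853217/2000000 − 3/400·(0.990900+0.979700+0.938700+0.907200))/(1+3/400) = 8913/10000 ≈ 0.891300
step 6 [3y] bond c/2=29/800: DF=(339687/320000 − 29/800·(0.990900+0.979700+0.938700+0.907200+0.891300))/(1+29/800) = 8597/10000 ≈ 0.859700
step 7 [3.5y] zero: DF = P = 2087/2500 ≈ 0.834800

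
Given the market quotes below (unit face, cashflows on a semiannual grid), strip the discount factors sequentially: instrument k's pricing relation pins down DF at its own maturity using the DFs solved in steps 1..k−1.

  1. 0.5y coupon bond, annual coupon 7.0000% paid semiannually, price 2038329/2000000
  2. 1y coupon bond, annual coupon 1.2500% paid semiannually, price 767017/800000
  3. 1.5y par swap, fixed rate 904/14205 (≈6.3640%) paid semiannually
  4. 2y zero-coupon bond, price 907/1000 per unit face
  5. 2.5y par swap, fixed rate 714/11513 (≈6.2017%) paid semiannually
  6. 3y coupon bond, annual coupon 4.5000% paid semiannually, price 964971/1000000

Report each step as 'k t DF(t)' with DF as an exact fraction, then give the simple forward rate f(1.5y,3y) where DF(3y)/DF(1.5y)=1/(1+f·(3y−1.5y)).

1 1/2 9847/10000
2 1 9467/10000
3 3/2 1137/1250
4 2 907/1000
5 5/2 2143/2500
6 3 1053/1250
f(1.5y,3y) = ((1137/1250)/(1053/1250) − 1)/(3/2) = 56/1053 ≈ 5.3181%

step 1 [0.5y] bond c/2=7/200: DF=(2038329/2000000 − 7/200·(0))/(1+7/200) = 9847/10000 ≈ 0.984700
step 2 [1y] bond c/2=1/160: DF=(767017/800000 − 1/160·(0.984700))/(1+1/160) = 9467/10000 ≈ 0.946700
step 3 [1.5y] swap r/2=452/14205: DF=(1 − 452/14205·(0.984700+0.946700))/(1+452/14205) = 1137/1250 ≈ 0.909600
step 4 [2y] zero: DF = P = 907/1000 ≈ 0.907000
step 5 [2.5y] swap r/2=357/11513: DF=(1 − 357/11513·(0.984700+0.946700+0.909600+0.907000))/(1+357/11513) = 2143/2500 ≈ 0.857200
step 6 [3y] bond c/2=9/400: DF=(964971/1000000 − 9/400·(0.984700+0.946700+0.909600+0.907000+0.857200))/(1+9/400) = 1053/1250 ≈ 0.842400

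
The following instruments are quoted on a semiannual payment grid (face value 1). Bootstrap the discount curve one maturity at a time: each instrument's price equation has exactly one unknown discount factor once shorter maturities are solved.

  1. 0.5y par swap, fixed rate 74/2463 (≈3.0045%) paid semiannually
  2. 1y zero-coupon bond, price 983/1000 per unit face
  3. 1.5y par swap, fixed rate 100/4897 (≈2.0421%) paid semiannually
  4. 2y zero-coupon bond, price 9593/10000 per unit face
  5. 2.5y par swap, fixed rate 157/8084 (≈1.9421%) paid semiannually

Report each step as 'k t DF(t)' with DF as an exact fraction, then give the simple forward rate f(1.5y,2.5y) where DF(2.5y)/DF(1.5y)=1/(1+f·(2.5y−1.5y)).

step 1 [0.5y] swap r/2=37/2463: DF=(1 − 37/2463·(0))/(1+37/2463) = 2463/2500 ≈ 0.985200
step 2 [1y] zero: DF = P = 983/1000 ≈ 0.983000
step 3 [1.5y] swap r/2=50/4897: DF=(1 − 50/4897·(0.985200+0.983000))/(1+50/4897) = 97/100 ≈ 0.970000
step 4 [2y] zero: DF = P = 9593/10000 ≈ 0.959300
step 5 [2.5y] swap r/2=157/16168: DF=(1 − 157/16168·(0.985200+0.983000+0.970000+0.959300))/(1+157/16168) = 9529/10000 ≈ 0.952900

1 1/2 2463/2500
2 1 983/1000
3 3/2 97/100
4 2 9593/10000
5 5/2 9529/10000
f(1.5y,2.5y) = ((97/100)/(9529/10000) − 1)/(1) = 171/9529 ≈ 1.7945%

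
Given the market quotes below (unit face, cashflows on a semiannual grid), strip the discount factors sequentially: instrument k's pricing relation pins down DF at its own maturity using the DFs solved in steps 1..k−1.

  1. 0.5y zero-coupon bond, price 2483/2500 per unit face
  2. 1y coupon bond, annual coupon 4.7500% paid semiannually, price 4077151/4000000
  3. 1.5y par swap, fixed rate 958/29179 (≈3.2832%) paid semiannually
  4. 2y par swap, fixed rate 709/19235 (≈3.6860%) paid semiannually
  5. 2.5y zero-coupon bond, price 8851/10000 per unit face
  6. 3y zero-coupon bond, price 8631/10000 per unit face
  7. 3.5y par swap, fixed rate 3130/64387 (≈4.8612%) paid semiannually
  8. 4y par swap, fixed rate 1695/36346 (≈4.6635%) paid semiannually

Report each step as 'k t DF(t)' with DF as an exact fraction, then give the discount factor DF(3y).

step 1 [0.5y] zero: DF = P = 2483/2500 ≈ 0.993200
step 2 [1y] bond c/2=19/800: DF=(4077151/4000000 − 19/800·(0.993200))/(1+19/800) = 4863/5000 ≈ 0.972600
step 3 [1.5y] swap r/2=479/29179: DF=(1 − 479/29179·(0.993200+0.972600))/(1+479/29179) = 9521/10000 ≈ 0.952100
step 4 [2y] swap r/2=709/38470: DF=(1 − 709/38470·(0.993200+0.972600+0.952100))/(1+709/38470) = 9291/10000 ≈ 0.929100
step 5 [2.5y] zero: DF = P = 8851/10000 ≈ 0.885100
step 6 [3y] zero: DF = P = 8631/10000 ≈ 0.863100
step 7 [3.5y] swap r/2=1565/64387: DF=(1 − 1565/64387·(0.993200+0.972600+0.952100+0.929100+0.885100+0.863100))/(1+1565/64387) = 1687/2000 ≈ 0.843500
step 8 [4y] swap r/2=1695/72692: DF=(1 − 1695/72692·(0.993200+0.972600+0.952100+0.929100+0.885100+0.863100+0.843500))/(1+1695/72692) = 1661/2000 ≈ 0.830500

1 1/2 2483/2500
2 1 4863/5000
3 3/2 9521/10000
4 2 9291/10000
5 5/2 8851/10000
6 3 8631/10000
7 7/2 1687/2000
8 4 1661/2000
DF(3y) = 8631/10000 ≈ 0.863100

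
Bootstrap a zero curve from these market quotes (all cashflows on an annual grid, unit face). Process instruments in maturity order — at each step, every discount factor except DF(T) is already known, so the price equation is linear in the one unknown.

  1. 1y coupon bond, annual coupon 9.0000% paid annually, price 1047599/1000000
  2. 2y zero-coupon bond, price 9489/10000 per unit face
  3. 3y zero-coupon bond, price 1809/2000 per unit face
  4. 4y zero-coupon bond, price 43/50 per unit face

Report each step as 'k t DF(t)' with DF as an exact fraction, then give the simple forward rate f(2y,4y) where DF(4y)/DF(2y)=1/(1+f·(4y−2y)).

step 1 [1y] bond c/1=9/100: DF=(1047599/1000000 − 9/100·(0))/(1+9/100) = 9611/10000 ≈ 0.961100
step 2 [2y] zero: DF = P = 9489/10000 ≈ 0.948900
step 3 [3y] zero: DF = P = 1809/2000 ≈ 0.904500
step 4 [4y] zero: DF = P = 43/50 ≈ 0.860000

1 1 9611/10000
2 2 9489/10000
3 3 1809/2000
4 4 43/50
f(2y,4y) = ((9489/10000)/(43/50) − 1)/(2) = 889/17200 ≈ 5.1686%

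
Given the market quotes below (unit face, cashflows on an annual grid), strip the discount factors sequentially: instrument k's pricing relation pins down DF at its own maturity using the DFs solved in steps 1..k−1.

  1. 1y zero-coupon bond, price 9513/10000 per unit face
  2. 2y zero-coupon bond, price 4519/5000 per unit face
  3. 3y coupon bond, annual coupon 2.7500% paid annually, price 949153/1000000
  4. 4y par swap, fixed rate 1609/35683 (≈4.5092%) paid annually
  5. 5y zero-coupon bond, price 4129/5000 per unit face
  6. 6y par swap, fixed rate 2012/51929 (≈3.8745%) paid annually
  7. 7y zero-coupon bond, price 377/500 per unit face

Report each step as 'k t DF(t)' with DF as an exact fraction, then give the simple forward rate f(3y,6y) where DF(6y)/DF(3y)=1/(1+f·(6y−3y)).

step 1 [1y] zero: DF = P = 9513/10000 ≈ 0.951300
step 2 [2y] zero: DF = P = 4519/5000 ≈ 0.903800
step 3 [3y] bond c/1=11/400: DF=(949153/1000000 − 11/400·(0.951300+0.903800))/(1+11/400) = 8741/10000 ≈ 0.874100
step 4 [4y] swap r/1=1609/35683: DF=(1 − 1609/35683·(0.951300+0.903800+0.874100))/(1+1609/35683) = 8391/10000 ≈ 0.839100
step 5 [5y] zero: DF = P = 4129/5000 ≈ 0.825800
step 6 [6y] swap r/1=2012/51929: DF=(1 − 2012/51929·(0.951300+0.903800+0.874100+0.839100+0.825800))/(1+2012/51929) = 1997/2500 ≈ 0.798800
step 7 [7y] zero: DF = P = 377/500 ≈ 0.754000

1 1 9513/10000
2 2 4519/5000
3 3 8741/10000
4 4 8391/10000
5 5 4129/5000
6 6 1997/2500
7 7 377/500
f(3y,6y) = ((8741/10000)/(1997/2500) − 1)/(3) = 251/7988 ≈ 3.1422%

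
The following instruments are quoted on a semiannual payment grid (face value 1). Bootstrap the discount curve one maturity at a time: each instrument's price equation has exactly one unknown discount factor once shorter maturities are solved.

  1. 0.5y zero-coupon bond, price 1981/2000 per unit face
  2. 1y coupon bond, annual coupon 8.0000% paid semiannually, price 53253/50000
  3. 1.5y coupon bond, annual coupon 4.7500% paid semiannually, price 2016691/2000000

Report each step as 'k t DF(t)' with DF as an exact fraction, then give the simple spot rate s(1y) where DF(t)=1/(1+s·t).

1 1/2 1981/2000
2 1 493/500
3 3/2 9391/10000
s(1y) = (1/(493/500) − 1)/(1) = 7/493 ≈ 1.4199%

step 1 [0.5y] zero: DF = P = 1981/2000 ≈ 0.990500
step 2 [1y] bond c/2=1/25: DF=(53253/50000 − 1/25·(0.990500))/(1+1/25) = 493/500 ≈ 0.986000
step 3 [1.5y] bond c/2=19/800: DF=(2016691/2000000 − 19/800·(0.990500+0.986000))/(1+19/800) = 9391/10000 ≈ 0.939100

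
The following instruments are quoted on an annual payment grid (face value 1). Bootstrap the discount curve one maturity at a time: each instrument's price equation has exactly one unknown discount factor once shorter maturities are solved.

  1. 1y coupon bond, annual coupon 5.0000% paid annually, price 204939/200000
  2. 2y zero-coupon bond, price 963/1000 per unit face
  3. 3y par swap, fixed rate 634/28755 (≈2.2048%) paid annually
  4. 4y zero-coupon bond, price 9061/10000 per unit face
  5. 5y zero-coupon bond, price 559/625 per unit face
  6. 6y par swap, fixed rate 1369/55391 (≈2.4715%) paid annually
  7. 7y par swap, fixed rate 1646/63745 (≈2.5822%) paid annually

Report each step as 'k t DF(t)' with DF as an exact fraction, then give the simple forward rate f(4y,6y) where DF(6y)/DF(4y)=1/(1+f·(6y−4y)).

1 1 9759/10000
2 2 963/1000
3 3 4683/5000
4 4 9061/10000
5 5 559/625
6 6 8631/10000
7 7 4177/5000
f(4y,6y) = ((9061/10000)/(8631/10000) − 1)/(2) = 215/8631 ≈ 2.4910%

step 1 [1y] bond c/1=1/20: DF=(204939/200000 − 1/20·(0))/(1+1/20) = 9759/10000 ≈ 0.975900
step 2 [2y] zero: DF = P = 963/1000 ≈ 0.963000
step 3 [3y] swap r/1=634/28755: DF=(1 − 634/28755·(0.975900+0.963000))/(1+634/28755) = 4683/5000 ≈ 0.936600
step 4 [4y] zero: DF = P = 9061/10000 ≈ 0.906100
step 5 [5y] zero: DF = P = 559/625 ≈ 0.894400
step 6 [6y] swap r/1=1369/55391: DF=(1 − 1369/55391·(0.975900+0.963000+0.936600+0.906100+0.894400))/(1+1369/55391) = 8631/10000 ≈ 0.863100
step 7 [7y] swap r/1=1646/63745: DF=(1 − 1646/63745·(0.975900+0.963000+0.936600+0.906100+0.894400+0.863100))/(1+1646/63745) = 4177/5000 ≈ 0.835400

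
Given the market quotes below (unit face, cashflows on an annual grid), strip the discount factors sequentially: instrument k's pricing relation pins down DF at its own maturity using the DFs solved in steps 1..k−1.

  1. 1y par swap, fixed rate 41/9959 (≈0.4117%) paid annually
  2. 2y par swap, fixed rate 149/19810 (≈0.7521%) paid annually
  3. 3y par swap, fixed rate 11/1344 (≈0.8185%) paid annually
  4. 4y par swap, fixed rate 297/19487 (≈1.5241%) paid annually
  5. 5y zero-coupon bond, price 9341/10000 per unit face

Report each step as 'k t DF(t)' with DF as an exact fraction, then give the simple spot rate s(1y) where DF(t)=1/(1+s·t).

step 1 [1y] swap r/1=41/9959: DF=(1 − 41/9959·(0))/(1+41/9959) = 9959/10000 ≈ 0.995900
step 2 [2y] swap r/1=149/19810: DF=(1 − 149/19810·(0.995900))/(1+149/19810) = 9851/10000 ≈ 0.985100
step 3 [3y] swap r/1=11/1344: DF=(1 − 11/1344·(0.995900+0.985100))/(1+11/1344) = 4879/5000 ≈ 0.975800
step 4 [4y] swap r/1=297/19487: DF=(1 − 297/19487·(0.995900+0.985100+0.975800))/(1+297/19487) = 4703/5000 ≈ 0.940600
step 5 [5y] zero: DF = P = 9341/10000 ≈ 0.934100

1 1 9959/10000
2 2 9851/10000
3 3 4879/5000
4 4 4703/5000
5 5 9341/10000
s(1y) = (1/(9959/10000) − 1)/(1) = 41/9959 ≈ 0.4117%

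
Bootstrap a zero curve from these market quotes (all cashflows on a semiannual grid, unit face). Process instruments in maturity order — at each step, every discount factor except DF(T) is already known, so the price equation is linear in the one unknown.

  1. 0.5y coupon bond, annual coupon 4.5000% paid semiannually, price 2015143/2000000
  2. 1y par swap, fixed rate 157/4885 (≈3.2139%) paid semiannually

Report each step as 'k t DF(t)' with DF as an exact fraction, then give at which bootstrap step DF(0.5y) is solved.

1 1/2 4927/5000
2 1 4843/5000
DF(0.5y) is solved at step 1

step 1 [0.5y] bond c/2=9/400: DF=(2015143/2000000 − 9/400·(0))/(1+9/400) = 4927/5000 ≈ 0.985400
step 2 [1y] swap r/2=157/9770: DF=(1 − 157/9770·(0.985400))/(1+157/9770) = 4843/5000 ≈ 0.968600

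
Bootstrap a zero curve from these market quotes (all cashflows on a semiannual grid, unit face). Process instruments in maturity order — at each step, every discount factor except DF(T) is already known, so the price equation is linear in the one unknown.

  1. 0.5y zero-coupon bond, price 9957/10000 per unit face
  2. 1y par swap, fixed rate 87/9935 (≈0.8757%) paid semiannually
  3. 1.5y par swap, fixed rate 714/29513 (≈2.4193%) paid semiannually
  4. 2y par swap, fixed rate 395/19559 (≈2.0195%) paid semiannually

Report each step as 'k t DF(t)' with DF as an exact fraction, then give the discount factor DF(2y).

1 1/2 9957/10000
2 1 9913/10000
3 3/2 9643/10000
4 2 1921/2000
DF(2y) = 1921/2000 ≈ 0.960500

step 1 [0.5y] zero: DF = P = 9957/10000 ≈ 0.995700
step 2 [1y] swap r/2=87/19870: DF=(1 − 87/19870·(0.995700))/(1+87/19870) = 9913/10000 ≈ 0.991300
step 3 [1.5y] swap r/2=357/29513: DF=(1 − 357/29513·(0.995700+0.991300))/(1+357/29513) = 9643/10000 ≈ 0.964300
step 4 [2y] swap r/2=395/39118: DF=(1 − 395/39118·(0.995700+0.991300+0.964300))/(1+395/39118) = 1921/2000 ≈ 0.960500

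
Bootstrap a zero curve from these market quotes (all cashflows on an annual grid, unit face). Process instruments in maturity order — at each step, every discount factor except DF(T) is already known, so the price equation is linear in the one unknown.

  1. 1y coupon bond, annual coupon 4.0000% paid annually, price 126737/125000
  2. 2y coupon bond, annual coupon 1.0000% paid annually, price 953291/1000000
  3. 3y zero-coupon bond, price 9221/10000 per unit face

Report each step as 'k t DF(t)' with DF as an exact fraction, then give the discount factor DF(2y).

1 1 9749/10000
2 2 4671/5000
3 3 9221/10000
DF(2y) = 4671/5000 ≈ 0.934200

step 1 [1y] bond c/1=1/25: DF=(126737/125000 − 1/25·(0))/(1+1/25) = 9749/10000 ≈ 0.974900
step 2 [2y] bond c/1=1/100: DF=(953291/1000000 − 1/100·(0.974900))/(1+1/100) = 4671/5000 ≈ 0.934200
step 3 [3y] zero: DF = P = 9221/10000 ≈ 0.922100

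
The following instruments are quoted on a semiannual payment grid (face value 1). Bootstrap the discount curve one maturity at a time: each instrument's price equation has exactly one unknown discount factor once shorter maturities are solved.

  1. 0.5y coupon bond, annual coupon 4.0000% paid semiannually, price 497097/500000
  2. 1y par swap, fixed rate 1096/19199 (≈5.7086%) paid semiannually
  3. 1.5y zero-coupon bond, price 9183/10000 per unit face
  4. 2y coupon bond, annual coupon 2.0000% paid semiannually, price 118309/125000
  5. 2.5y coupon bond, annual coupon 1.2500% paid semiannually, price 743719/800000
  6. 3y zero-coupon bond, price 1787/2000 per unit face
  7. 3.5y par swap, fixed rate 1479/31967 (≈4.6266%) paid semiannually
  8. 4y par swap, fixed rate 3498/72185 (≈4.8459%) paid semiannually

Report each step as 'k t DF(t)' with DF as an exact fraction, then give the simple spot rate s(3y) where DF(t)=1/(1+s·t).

1 1/2 9747/10000
2 1 2363/2500
3 3/2 9183/10000
4 2 909/1000
5 5/2 4503/5000
6 3 1787/2000
7 7/2 8521/10000
8 4 8251/10000
s(3y) = (1/(1787/2000) − 1)/(3) = 71/1787 ≈ 3.9731%

step 1 [0.5y] bond c/2=1/50: DF=(497097/500000 − 1/50·(0))/(1+1/50) = 9747/10000 ≈ 0.974700
step 2 [1y] swap r/2=548/19199: DF=(1 − 548/19199·(0.974700))/(1+548/19199) = 2363/2500 ≈ 0.945200
step 3 [1.5y] zero: DF = P = 9183/10000 ≈ 0.918300
step 4 [2y] bond c/2=1/100: DF=(118309/125000 − 1/100·(0.974700+0.945200+0.918300))/(1+1/100) = 909/1000 ≈ 0.909000
step 5 [2.5y] bond c/2=1/160: DF=(743719/800000 − 1/160·(0.974700+0.945200+0.918300+0.909000))/(1+1/160) = 4503/5000 ≈ 0.900600
step 6 [3y] zero: DF = P = 1787/2000 ≈ 0.893500
step 7 [3.5y] swap r/2=1479/63934: DF=(1 − 1479/63934·(0.974700+0.945200+0.918300+0.909000+0.900600+0.893500))/(1+1479/63934) = 8521/10000 ≈ 0.852100
step 8 [4y] swap r/2=1749/72185: DF=(1 − 1749/72185·(0.974700+0.945200+0.918300+0.909000+0.900600+0.893500+0.852100))/(1+1749/72185) = 8251/10000 ≈ 0.825100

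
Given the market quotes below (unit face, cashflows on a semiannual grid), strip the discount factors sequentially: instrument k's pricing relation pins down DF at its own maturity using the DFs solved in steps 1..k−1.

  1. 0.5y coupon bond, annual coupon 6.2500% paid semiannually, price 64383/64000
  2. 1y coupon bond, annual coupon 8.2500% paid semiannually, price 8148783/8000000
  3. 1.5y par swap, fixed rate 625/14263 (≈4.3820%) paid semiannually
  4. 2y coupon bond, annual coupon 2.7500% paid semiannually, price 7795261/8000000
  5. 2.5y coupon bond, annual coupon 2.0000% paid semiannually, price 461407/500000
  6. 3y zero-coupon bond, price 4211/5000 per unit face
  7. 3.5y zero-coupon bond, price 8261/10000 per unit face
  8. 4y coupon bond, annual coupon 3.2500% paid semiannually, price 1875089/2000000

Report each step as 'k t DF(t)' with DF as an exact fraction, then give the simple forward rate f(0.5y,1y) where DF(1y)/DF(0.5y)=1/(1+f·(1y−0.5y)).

step 1 [0.5y] bond c/2=1/32: DF=(64383/64000 − 1/32·(0))/(1+1/32) = 1951/2000 ≈ 0.975500
step 2 [1y] bond c/2=33/800: DF=(8148783/8000000 − 33/800·(0.975500))/(1+33/800) = 2349/2500 ≈ 0.939600
step 3 [1.5y] swap r/2=625/28526: DF=(1 − 625/28526·(0.975500+0.939600))/(1+625/28526) = 15/16 ≈ 0.937500
step 4 [2y] bond c/2=11/800: DF=(7795261/8000000 − 11/800·(0.975500+0.939600+0.937500))/(1+11/800) = 369/400 ≈ 0.922500
step 5 [2.5y] bond c/2=1/100: DF=(461407/500000 − 1/100·(0.975500+0.939600+0.937500+0.922500))/(1+1/100) = 8763/10000 ≈ 0.876300
step 6 [3y] zero: DF = P = 4211/5000 ≈ 0.842200
step 7 [3.5y] zero: DF = P = 8261/10000 ≈ 0.826100
step 8 [4y] bond c/2=13/800: DF=(1875089/2000000 − 13/800·(0.975500+0.939600+0.937500+0.922500+0.876300+0.842200+0.826100))/(1+13/800) = 1643/2000 ≈ 0.821500

1 1/2 1951/2000
2 1 2349/2500
3 3/2 15/16
4 2 369/400
5 5/2 8763/10000
6 3 4211/5000
7 7/2 8261/10000
8 4 1643/2000
f(0.5y,1y) = ((1951/2000)/(2349/2500) − 1)/(1/2) = 359/4698 ≈ 7.6415%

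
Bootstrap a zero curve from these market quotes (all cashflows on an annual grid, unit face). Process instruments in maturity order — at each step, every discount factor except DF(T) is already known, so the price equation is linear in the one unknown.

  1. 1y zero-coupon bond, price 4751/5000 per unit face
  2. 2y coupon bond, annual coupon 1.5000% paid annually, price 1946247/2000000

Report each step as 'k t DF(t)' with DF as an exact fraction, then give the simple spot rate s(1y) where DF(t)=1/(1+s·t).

1 1 4751/5000
2 2 9447/10000
s(1y) = (1/(4751/5000) − 1)/(1) = 249/4751 ≈ 5.2410%

step 1 [1y] zero: DF = P = 4751/5000 ≈ 0.950200
step 2 [2y] bond c/1=3/200: DF=(1946247/2000000 − 3/200·(0.950200))/(1+3/200) = 9447/10000 ≈ 0.944700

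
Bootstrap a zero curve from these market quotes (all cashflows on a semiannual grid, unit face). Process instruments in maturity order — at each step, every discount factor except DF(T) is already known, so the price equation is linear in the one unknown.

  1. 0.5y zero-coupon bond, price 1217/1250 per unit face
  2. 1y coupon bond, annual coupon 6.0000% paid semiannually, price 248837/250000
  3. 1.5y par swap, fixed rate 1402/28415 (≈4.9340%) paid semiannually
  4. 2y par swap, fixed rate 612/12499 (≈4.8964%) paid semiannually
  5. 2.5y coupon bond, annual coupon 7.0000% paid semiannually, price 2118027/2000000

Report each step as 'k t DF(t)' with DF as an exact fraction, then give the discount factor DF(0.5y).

1 1/2 1217/1250
2 1 469/500
3 3/2 9299/10000
4 2 4541/5000
5 5/2 2241/2500
DF(0.5y) = 1217/1250 ≈ 0.973600

step 1 [0.5y] zero: DF = P = 1217/1250 ≈ 0.973600
step 2 [1y] bond c/2=3/100: DF=(248837/250000 − 3/100·(0.973600))/(1+3/100) = 469/500 ≈ 0.938000
step 3 [1.5y] swap r/2=701/28415: DF=(1 − 701/28415·(0.973600+0.938000))/(1+701/28415) = 9299/10000 ≈ 0.929900
step 4 [2y] swap r/2=306/12499: DF=(1 − 306/12499·(0.973600+0.938000+0.929900))/(1+306/12499) = 4541/5000 ≈ 0.908200
step 5 [2.5y] bond c/2=7/200: DF=(2118027/2000000 − 7/200·(0.973600+0.938000+0.929900+0.908200))/(1+7/200) = 2241/2500 ≈ 0.896400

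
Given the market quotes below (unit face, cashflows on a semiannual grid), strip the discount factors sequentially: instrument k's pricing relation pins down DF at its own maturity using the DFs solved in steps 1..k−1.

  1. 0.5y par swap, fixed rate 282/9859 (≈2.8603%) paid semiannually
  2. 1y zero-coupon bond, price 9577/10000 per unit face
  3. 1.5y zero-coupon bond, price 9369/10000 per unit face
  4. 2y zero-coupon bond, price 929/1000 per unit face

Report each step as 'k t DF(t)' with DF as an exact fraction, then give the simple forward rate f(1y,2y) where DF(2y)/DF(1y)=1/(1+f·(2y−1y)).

step 1 [0.5y] swap r/2=141/9859: DF=(1 − 141/9859·(0))/(1+141/9859) = 9859/10000 ≈ 0.985900
step 2 [1y] zero: DF = P = 9577/10000 ≈ 0.957700
step 3 [1.5y] zero: DF = P = 9369/10000 ≈ 0.936900
step 4 [2y] zero: DF = P = 929/1000 ≈ 0.929000

1 1/2 9859/10000
2 1 9577/10000
3 3/2 9369/10000
4 2 929/1000
f(1y,2y) = ((9577/10000)/(929/1000) − 1)/(1) = 287/9290 ≈ 3.0893%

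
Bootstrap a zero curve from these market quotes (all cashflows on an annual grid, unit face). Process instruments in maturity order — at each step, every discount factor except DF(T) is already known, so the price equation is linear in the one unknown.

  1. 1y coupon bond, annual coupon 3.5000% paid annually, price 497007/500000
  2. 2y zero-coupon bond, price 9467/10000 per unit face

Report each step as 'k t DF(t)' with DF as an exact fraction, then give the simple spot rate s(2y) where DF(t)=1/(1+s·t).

1 1 2401/2500
2 2 9467/10000
s(2y) = (1/(9467/10000) − 1)/(2) = 533/18934 ≈ 2.8150%

step 1 [1y] bond c/1=7/200: DF=(497007/500000 − 7/200·(0))/(1+7/200) = 2401/2500 ≈ 0.960400
step 2 [2y] zero: DF = P = 9467/10000 ≈ 0.946700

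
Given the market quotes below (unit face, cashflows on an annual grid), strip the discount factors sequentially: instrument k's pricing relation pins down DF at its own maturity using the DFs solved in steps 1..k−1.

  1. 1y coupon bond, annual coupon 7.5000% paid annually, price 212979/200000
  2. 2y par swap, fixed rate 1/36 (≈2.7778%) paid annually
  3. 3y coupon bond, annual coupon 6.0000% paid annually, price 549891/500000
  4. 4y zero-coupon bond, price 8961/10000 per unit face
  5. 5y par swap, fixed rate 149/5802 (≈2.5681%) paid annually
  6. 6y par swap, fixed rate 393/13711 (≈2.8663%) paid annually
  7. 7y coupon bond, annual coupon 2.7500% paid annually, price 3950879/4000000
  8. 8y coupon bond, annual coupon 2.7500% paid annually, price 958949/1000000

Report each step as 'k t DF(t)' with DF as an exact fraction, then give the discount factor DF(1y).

1 1 4953/5000
2 2 4731/5000
3 3 9279/10000
4 4 8961/10000
5 5 1101/1250
6 6 2107/2500
7 7 1629/2000
8 8 7647/10000
DF(1y) = 4953/5000 ≈ 0.990600

step 1 [1y] bond c/1=3/40: DF=(212979/200000 − 3/40·(0))/(1+3/40) = 4953/5000 ≈ 0.990600
step 2 [2y] swap r/1=1/36: DF=(1 − 1/36·(0.990600))/(1+1/36) = 4731/5000 ≈ 0.946200
step 3 [3y] bond c/1=3/50: DF=(549891/500000 − 3/50·(0.990600+0.946200))/(1+3/50) = 9279/10000 ≈ 0.927900
step 4 [4y] zero: DF = P = 8961/10000 ≈ 0.896100
step 5 [5y] swap r/1=149/5802: DF=(1 − 149/5802·(0.990600+0.946200+0.927900+0.896100))/(1+149/5802) = 1101/1250 ≈ 0.880800
step 6 [6y] swap r/1=393/13711: DF=(1 − 393/13711·(0.990600+0.946200+0.927900+0.896100+0.880800))/(1+393/13711) = 2107/2500 ≈ 0.842800
step 7 [7y] bond c/1=11/400: DF=(3950879/4000000 − 11/400·(0.990600+0.946200+0.927900+0.896100+0.880800+0.842800))/(1+11/400) = 1629/2000 ≈ 0.814500
step 8 [8y] bond c/1=11/400: DF=(958949/1000000 − 11/400·(0.990600+0.946200+0.927900+0.896100+0.880800+0.842800+0.814500))/(1+11/400) = 7647/10000 ≈ 0.764700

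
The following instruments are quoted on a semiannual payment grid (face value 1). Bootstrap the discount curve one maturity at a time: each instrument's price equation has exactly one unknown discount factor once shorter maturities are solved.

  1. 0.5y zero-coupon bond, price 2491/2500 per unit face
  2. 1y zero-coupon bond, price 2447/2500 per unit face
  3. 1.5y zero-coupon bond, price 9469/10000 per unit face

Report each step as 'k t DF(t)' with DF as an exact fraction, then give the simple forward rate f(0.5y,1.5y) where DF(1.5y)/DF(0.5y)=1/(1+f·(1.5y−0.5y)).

1 1/2 2491/2500
2 1 2447/2500
3 3/2 9469/10000
f(0.5y,1.5y) = ((2491/2500)/(9469/10000) − 1)/(1) = 495/9469 ≈ 5.2276%

step 1 [0.5y] zero: DF = P = 2491/2500 ≈ 0.996400
step 2 [1y] zero: DF = P = 2447/2500 ≈ 0.978800
step 3 [1.5y] zero: DF = P = 9469/10000 ≈ 0.946900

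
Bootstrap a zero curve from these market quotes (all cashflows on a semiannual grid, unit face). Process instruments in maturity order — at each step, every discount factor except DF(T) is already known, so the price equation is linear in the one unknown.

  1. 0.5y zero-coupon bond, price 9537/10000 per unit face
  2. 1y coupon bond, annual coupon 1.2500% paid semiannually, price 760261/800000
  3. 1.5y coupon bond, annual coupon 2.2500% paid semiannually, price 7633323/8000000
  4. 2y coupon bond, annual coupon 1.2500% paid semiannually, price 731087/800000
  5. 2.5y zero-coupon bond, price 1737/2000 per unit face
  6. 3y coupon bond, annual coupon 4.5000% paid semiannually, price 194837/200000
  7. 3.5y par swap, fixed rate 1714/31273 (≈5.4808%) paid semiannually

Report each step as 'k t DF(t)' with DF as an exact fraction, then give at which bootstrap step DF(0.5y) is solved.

1 1/2 9537/10000
2 1 1877/2000
3 3/2 369/400
4 2 8907/10000
5 5/2 1737/2000
6 3 8521/10000
7 7/2 4143/5000
DF(0.5y) is solved at step 1

step 1 [0.5y] zero: DF = P = 9537/10000 ≈ 0.953700
step 2 [1y] bond c/2=1/160: DF=(760261/800000 − 1/160·(0.953700))/(1+1/160) = 1877/2000 ≈ 0.938500
step 3 [1.5y] bond c/2=9/800: DF=(7633323/8000000 − 9/800·(0.953700+0.938500))/(1+9/800) = 369/400 ≈ 0.922500
step 4 [2y] bond c/2=1/160: DF=(731087/800000 − 1/160·(0.953700+0.938500+0.922500))/(1+1/160) = 8907/10000 ≈ 0.890700
step 5 [2.5y] zero: DF = P = 1737/2000 ≈ 0.868500
step 6 [3y] bond c/2=9/400: DF=(194837/200000 − 9/400·(0.953700+0.938500+0.922500+0.890700+0.868500))/(1+9/400) = 8521/10000 ≈ 0.852100
step 7 [3.5y] swap r/2=857/31273: DF=(1 − 857/31273·(0.953700+0.938500+0.922500+0.890700+0.868500+0.852100))/(1+857/31273) = 4143/5000 ≈ 0.828600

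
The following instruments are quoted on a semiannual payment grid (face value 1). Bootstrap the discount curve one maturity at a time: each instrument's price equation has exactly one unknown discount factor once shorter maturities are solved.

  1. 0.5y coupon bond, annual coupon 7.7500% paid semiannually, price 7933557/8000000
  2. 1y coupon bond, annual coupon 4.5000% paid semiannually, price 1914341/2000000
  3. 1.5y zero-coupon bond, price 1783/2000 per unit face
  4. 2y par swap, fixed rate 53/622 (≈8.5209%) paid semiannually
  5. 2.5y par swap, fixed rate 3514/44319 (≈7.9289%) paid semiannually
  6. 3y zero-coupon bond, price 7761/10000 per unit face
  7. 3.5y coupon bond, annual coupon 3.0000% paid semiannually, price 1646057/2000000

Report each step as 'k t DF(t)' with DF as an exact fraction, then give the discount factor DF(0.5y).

step 1 [0.5y] bond c/2=31/800: DF=(7933557/8000000 − 31/800·(0))/(1+31/800) = 9547/10000 ≈ 0.954700
step 2 [1y] bond c/2=9/400: DF=(1914341/2000000 − 9/400·(0.954700))/(1+9/400) = 9151/10000 ≈ 0.915100
step 3 [1.5y] zero: DF = P = 1783/2000 ≈ 0.891500
step 4 [2y] swap r/2=53/1244: DF=(1 − 53/1244·(0.954700+0.915100+0.891500))/(1+53/1244) = 8463/10000 ≈ 0.846300
step 5 [2.5y] swap r/2=1757/44319: DF=(1 − 1757/44319·(0.954700+0.915100+0.891500+0.846300))/(1+1757/44319) = 8243/10000 ≈ 0.824300
step 6 [3y] zero: DF = P = 7761/10000 ≈ 0.776100
step 7 [3.5y] bond c/2=3/200: DF=(1646057/2000000 − 3/200·(0.954700+0.915100+0.891500+0.846300+0.824300+0.776100))/(1+3/200) = 7339/10000 ≈ 0.733900

1 1/2 9547/10000
2 1 9151/10000
3 3/2 1783/2000
4 2 8463/10000
5 5/2 8243/10000
6 3 7761/10000
7 7/2 7339/10000
DF(0.5y) = 9547/10000 ≈ 0.954700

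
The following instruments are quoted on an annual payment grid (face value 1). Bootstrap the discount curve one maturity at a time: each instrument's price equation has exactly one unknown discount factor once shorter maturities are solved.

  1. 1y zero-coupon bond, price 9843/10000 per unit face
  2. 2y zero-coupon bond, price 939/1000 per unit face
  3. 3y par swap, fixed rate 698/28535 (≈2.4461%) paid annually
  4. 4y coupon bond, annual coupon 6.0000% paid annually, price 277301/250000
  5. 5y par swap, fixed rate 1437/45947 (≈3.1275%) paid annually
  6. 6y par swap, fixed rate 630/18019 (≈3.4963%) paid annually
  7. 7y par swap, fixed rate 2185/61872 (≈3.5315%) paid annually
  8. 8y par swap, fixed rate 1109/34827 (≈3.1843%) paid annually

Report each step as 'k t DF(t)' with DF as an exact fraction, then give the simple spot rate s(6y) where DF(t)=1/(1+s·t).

1 1 9843/10000
2 2 939/1000
3 3 4651/5000
4 4 8849/10000
5 5 8563/10000
6 6 811/1000
7 7 1563/2000
8 8 3891/5000
s(6y) = (1/(811/1000) − 1)/(6) = 63/1622 ≈ 3.8841%

step 1 [1y] zero: DF = P = 9843/10000 ≈ 0.984300
step 2 [2y] zero: DF = P = 939/1000 ≈ 0.939000
step 3 [3y] swap r/1=698/28535: DF=(1 − 698/28535·(0.984300+0.939000))/(1+698/28535) = 4651/5000 ≈ 0.930200
step 4 [4y] bond c/1=3/50: DF=(277301/250000 − 3/50·(0.984300+0.939000+0.930200))/(1+3/50) = 8849/10000 ≈ 0.884900
step 5 [5y] swap r/1=1437/45947: DF=(1 − 1437/45947·(0.984300+0.939000+0.930200+0.884900))/(1+1437/45947) = 8563/10000 ≈ 0.856300
step 6 [6y] swap r/1=630/18019: DF=(1 − 630/18019·(0.984300+0.939000+0.930200+0.884900+0.856300))/(1+630/18019) = 811/1000 ≈ 0.811000
step 7 [7y] swap r/1=2185/61872: DF=(1 − 2185/61872·(0.984300+0.939000+0.930200+0.884900+0.856300+0.811000))/(1+2185/61872) = 1563/2000 ≈ 0.781500
step 8 [8y] swap r/1=1109/34827: DF=(1 − 1109/34827·(0.984300+0.939000+0.930200+0.884900+0.856300+0.811000+0.781500))/(1+1109/34827) = 3891/5000 ≈ 0.778200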